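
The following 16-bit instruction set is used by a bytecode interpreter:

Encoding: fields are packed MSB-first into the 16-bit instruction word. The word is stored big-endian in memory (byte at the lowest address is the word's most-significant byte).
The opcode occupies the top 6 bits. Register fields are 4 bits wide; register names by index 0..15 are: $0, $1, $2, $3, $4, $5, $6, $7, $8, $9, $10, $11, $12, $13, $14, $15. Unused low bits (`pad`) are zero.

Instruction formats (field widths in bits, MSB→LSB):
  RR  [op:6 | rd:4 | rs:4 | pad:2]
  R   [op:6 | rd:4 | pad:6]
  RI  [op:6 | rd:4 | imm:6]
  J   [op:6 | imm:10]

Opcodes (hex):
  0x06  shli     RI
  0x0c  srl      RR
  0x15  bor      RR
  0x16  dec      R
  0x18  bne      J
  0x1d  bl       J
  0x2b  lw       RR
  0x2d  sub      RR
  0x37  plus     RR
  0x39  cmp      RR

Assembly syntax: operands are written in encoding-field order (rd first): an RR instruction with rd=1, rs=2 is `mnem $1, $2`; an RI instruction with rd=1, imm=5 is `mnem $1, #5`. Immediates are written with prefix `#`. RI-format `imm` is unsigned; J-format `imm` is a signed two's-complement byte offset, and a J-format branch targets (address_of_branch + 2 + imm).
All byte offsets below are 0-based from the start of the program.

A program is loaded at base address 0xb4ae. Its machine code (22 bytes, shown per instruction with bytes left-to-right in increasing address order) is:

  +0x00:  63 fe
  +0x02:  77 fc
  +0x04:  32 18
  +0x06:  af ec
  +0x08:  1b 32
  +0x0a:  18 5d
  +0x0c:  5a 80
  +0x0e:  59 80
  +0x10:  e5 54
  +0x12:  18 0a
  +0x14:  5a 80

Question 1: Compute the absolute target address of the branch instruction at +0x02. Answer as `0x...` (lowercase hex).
0xb4ae

[02] 77 fc → 0x77fc
  op=0x77fc>>10=0x1d ⇒ bl (J)
  [9:0] imm=1020 (s10→-4) = #-4
  target = base 0xb4ae + off 0x02 + 2 + imm -4 = 0xb4ae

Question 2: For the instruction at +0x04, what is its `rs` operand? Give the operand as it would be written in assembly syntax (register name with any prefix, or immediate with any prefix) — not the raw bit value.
$6

@+04  big-endian(32 18) = 0x3218
  op=0x3218>>10=0xc ⇒ srl (RR)
  [9:6] rd=8 = $8
  [5:2] rs=6 = $6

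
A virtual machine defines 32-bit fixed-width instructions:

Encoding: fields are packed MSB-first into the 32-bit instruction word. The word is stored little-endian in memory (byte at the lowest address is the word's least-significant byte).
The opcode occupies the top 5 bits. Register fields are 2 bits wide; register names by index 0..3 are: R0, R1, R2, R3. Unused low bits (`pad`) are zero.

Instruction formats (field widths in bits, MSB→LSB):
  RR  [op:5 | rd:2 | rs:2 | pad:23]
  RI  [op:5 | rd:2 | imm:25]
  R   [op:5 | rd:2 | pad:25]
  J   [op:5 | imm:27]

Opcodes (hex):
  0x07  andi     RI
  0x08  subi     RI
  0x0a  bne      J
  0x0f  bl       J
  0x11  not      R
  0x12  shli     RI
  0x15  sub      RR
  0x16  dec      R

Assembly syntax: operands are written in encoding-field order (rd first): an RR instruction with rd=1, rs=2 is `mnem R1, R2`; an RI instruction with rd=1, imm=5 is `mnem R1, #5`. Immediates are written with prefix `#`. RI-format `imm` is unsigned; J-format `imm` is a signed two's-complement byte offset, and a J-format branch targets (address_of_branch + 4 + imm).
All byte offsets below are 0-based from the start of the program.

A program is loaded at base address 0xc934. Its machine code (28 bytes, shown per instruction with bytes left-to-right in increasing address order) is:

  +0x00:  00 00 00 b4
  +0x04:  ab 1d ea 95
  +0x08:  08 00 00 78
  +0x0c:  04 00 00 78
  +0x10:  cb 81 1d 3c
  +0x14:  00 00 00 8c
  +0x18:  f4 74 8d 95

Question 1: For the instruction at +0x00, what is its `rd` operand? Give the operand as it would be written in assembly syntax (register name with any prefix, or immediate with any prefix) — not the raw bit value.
@+00  little-endian(00 00 00 b4) = 0xb4000000
  top 5b → 0x16 → dec [R]
  rd@[26:25]=0x2 ⇒ R2

R2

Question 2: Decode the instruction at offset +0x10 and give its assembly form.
[10] cb 81 1d 3c → 0x3c1d81cb
  top 5b → 0x7 → andi [RI]
  rd: (w>>25)&0x3=0x2 → R2
  imm: (w>>0)&0x1ffffff=0x1d81cb → #1933771

andi R2, #1933771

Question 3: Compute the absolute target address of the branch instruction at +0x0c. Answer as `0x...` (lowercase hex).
off 0x0c: read 04 00 00 78 as little → 0x78000004
  op=0x78000004>>27=0xf ⇒ bl (J)
  imm@[26:0]=0x4 ⇒ #4
  target = base 0xc934 + off 0x0c + 4 + imm 4 = 0xc948

0xc948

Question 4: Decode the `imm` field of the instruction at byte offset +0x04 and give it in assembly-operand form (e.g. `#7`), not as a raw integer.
#32120235

[04] ab 1d ea 95 → 0x95ea1dab
  opcode bits[31:27]=0x12: shli/RI
  rd: (w>>25)&0x3=0x2 → R2
  imm: (w>>0)&0x1ffffff=0x1ea1dab → #32120235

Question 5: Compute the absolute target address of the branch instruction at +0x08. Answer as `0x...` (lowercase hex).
0xc948

+0x08: 08 00 00 78 ⇒ word 0x78000008 (little)
  op=0x78000008>>27=0xf ⇒ bl (J)
  imm: (w>>0)&0x7ffffff=0x8 → #8
  target = base 0xc934 + off 0x08 + 4 + imm 8 = 0xc948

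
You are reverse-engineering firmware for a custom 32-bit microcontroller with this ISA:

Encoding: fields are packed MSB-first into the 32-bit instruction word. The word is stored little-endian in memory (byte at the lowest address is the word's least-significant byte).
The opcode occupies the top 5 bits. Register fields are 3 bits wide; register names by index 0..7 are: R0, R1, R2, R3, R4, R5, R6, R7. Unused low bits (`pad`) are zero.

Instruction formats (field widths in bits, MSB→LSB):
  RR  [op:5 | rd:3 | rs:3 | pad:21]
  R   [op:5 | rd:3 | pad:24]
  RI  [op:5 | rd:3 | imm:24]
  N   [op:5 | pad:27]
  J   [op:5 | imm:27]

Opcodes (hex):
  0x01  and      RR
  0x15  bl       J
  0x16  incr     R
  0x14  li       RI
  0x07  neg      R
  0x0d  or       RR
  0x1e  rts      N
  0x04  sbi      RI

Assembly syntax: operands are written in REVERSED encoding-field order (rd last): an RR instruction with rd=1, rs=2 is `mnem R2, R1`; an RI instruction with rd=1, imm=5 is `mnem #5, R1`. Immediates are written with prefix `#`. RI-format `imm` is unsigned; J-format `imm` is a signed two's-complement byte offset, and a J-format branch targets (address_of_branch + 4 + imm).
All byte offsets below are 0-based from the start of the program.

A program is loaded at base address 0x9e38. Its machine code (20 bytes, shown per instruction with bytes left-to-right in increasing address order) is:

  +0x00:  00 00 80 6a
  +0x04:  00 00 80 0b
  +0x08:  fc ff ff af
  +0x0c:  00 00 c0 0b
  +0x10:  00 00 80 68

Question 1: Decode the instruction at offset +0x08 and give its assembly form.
[08] fc ff ff af → 0xaffffffc
  opcode bits[31:27]=0x15: bl/J
  imm@[26:0]=0x7fffffc (s27→-4) ⇒ #-4

bl #-4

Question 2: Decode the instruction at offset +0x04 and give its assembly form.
off 0x04: read 00 00 80 0b as little → 0x0b800000
  top 5b → 0x1 → and [RR]
  [26:24] rd=3 = R3
  [23:21] rs=4 = R4

and R4, R3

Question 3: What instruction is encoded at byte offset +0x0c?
[0c] 00 00 c0 0b → 0x0bc00000
  opcode bits[31:27]=0x1: and/RR
  rd: (w>>24)&0x7=0x3 → R3
  rs: (w>>21)&0x7=0x6 → R6

and R6, R3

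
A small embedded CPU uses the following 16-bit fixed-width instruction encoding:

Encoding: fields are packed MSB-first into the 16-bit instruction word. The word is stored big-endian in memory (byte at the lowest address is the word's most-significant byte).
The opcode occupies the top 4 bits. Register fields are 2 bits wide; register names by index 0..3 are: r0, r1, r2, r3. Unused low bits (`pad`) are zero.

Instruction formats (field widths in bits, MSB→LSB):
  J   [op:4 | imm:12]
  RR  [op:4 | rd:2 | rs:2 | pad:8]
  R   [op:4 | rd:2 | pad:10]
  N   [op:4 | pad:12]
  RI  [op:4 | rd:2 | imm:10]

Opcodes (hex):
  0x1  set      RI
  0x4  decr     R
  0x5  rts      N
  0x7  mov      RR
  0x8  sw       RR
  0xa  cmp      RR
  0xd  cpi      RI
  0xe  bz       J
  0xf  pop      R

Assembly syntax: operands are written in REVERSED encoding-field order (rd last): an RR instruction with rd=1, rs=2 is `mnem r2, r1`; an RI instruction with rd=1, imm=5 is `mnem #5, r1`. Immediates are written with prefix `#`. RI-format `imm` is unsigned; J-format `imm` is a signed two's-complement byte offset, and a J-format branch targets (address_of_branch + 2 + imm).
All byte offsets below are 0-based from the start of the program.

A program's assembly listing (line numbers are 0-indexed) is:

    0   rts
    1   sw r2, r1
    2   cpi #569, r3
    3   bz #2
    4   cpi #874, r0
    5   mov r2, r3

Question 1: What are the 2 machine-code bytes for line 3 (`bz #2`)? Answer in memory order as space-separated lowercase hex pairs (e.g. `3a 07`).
e0 02

3. bz fields op=0xe:4|imm=2:12 → word e002h → e0 02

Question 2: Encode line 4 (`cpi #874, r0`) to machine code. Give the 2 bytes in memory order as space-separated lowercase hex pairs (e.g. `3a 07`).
L4: cpi op=0xd:4|rd=0:2|imm=874:10 ⇒ 0xd36a ⇒ big d3 6a

d3 6a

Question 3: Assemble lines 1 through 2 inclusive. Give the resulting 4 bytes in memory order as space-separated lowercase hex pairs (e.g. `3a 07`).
L1: sw op=0x8:4|rd=1:2|rs=2:2|pad=0:8 ⇒ 0x8600 ⇒ big 86 00
L2: cpi op=0xd:4|rd=3:2|imm=569:10 ⇒ 0xde39 ⇒ big de 39

86 00 de 39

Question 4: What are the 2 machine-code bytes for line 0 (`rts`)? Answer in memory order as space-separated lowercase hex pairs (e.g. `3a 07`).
L0: rts op=0x5:4|pad=0:12 ⇒ 0x5000 ⇒ big 50 00

50 00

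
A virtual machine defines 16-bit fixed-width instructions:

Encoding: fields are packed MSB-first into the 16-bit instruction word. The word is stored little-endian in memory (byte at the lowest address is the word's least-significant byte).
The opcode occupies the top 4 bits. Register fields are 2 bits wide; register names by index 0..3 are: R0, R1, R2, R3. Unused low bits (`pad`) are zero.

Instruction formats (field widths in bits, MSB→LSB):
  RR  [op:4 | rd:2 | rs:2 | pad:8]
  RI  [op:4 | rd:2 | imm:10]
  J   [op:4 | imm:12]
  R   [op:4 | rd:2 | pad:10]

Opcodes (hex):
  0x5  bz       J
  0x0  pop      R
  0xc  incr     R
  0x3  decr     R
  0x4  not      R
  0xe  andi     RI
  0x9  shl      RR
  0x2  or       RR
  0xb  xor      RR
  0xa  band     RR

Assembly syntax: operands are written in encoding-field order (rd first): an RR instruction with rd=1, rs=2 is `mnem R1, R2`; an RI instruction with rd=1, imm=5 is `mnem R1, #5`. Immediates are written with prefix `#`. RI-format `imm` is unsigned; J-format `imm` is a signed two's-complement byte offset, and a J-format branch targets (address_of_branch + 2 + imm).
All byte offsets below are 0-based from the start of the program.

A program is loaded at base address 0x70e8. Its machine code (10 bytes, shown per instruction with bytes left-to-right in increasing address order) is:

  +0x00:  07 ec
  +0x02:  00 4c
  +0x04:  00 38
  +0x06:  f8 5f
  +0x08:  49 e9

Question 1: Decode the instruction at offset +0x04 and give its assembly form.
+0x04: 00 38 ⇒ word 0x3800 (little)
  top 4b → 0x3 → decr [R]
  rd: (w>>10)&0x3=0x2 → R2

decr R2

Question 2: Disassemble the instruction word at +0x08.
[08] 49 e9 → 0xe949
  top 4b → 0xe → andi [RI]
  rd@[11:10]=0x2 ⇒ R2
  imm@[9:0]=0x149 ⇒ #329

andi R2, #329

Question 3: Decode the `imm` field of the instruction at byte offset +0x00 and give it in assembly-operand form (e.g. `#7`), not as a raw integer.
#7

[00] 07 ec → 0xec07
  op=0xec07>>12=0xe ⇒ andi (RI)
  rd: (w>>10)&0x3=0x3 → R3
  imm: (w>>0)&0x3ff=0x7 → #7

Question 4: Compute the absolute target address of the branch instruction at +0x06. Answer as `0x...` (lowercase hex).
+0x06: f8 5f ⇒ word 0x5ff8 (little)
  top 4b → 0x5 → bz [J]
  imm: (w>>0)&0xfff=0xff8 (s12→-8) → #-8
  target = base 0x70e8 + off 0x06 + 2 + imm -8 = 0x70e8

0x70e8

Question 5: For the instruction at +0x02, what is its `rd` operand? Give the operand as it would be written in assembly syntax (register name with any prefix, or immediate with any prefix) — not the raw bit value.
off 0x02: read 00 4c as little → 0x4c00
  opcode bits[15:12]=0x4: not/R
  rd@[11:10]=0x3 ⇒ R3

R3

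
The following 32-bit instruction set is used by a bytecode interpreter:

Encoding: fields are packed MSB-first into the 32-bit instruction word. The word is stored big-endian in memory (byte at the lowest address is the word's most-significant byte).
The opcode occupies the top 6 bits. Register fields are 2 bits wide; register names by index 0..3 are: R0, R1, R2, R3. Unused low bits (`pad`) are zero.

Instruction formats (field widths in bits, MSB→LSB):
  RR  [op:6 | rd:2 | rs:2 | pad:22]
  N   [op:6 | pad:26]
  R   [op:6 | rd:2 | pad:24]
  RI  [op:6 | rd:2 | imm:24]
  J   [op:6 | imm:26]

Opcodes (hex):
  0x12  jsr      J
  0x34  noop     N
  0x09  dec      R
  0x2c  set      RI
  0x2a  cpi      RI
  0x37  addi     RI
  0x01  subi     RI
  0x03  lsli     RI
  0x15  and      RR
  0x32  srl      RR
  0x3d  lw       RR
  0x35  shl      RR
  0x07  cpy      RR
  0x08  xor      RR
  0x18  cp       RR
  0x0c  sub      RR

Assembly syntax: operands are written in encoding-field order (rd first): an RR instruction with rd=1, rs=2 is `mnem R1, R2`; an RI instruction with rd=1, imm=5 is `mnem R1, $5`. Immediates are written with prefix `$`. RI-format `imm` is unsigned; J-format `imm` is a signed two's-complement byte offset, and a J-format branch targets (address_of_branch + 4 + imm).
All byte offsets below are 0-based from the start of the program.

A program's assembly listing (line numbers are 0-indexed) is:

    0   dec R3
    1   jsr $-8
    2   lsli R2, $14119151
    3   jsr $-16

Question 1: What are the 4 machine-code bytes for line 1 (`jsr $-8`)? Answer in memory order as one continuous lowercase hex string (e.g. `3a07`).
1. jsr fields op=0x12:6|imm=-8:26 → word 4bfffff8h → 4b ff ff f8

4bfffff8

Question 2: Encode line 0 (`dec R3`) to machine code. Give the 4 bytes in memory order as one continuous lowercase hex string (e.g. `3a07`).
L0: dec op=0x9:6|rd=3:2|pad=0:24 ⇒ 0x27000000 ⇒ big 27 00 00 00

27000000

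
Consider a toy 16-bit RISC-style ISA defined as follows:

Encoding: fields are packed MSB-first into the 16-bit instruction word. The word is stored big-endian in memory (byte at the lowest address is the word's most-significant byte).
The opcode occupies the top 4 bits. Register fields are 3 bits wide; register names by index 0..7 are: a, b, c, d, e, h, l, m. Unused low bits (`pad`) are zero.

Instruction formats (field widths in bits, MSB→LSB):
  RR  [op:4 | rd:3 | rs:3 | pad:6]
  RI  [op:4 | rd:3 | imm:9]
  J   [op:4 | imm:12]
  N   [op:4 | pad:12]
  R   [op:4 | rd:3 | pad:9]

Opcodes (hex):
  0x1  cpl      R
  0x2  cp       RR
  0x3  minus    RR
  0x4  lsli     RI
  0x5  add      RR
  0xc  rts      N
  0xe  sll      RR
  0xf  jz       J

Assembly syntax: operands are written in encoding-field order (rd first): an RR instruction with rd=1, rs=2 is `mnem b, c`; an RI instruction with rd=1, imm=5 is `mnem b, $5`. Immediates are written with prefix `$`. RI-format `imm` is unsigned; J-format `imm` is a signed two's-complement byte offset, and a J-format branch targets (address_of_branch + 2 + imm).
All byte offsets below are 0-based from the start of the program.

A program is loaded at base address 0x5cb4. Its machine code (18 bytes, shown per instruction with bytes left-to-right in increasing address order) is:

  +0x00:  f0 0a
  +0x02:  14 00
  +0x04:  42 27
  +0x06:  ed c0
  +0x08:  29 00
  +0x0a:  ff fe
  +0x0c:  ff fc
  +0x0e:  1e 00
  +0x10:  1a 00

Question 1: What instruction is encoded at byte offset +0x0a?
jz $-2

[0a] ff fe → 0xfffe
  opcode bits[15:12]=0xf: jz/J
  [11:0] imm=4094 (s12→-2) = $-2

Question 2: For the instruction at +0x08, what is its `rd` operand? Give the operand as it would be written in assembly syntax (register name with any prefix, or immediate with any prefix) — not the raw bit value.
off 0x08: read 29 00 as big → 0x2900
  top 4b → 0x2 → cp [RR]
  [11:9] rd=4 = e
  [8:6] rs=4 = e

e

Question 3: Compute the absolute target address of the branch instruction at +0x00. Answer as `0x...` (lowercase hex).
0x5cc0

+0x00: f0 0a ⇒ word 0xf00a (big)
  top 4b → 0xf → jz [J]
  [11:0] imm=10 = $10
  target = base 0x5cb4 + off 0x00 + 2 + imm 10 = 0x5cc0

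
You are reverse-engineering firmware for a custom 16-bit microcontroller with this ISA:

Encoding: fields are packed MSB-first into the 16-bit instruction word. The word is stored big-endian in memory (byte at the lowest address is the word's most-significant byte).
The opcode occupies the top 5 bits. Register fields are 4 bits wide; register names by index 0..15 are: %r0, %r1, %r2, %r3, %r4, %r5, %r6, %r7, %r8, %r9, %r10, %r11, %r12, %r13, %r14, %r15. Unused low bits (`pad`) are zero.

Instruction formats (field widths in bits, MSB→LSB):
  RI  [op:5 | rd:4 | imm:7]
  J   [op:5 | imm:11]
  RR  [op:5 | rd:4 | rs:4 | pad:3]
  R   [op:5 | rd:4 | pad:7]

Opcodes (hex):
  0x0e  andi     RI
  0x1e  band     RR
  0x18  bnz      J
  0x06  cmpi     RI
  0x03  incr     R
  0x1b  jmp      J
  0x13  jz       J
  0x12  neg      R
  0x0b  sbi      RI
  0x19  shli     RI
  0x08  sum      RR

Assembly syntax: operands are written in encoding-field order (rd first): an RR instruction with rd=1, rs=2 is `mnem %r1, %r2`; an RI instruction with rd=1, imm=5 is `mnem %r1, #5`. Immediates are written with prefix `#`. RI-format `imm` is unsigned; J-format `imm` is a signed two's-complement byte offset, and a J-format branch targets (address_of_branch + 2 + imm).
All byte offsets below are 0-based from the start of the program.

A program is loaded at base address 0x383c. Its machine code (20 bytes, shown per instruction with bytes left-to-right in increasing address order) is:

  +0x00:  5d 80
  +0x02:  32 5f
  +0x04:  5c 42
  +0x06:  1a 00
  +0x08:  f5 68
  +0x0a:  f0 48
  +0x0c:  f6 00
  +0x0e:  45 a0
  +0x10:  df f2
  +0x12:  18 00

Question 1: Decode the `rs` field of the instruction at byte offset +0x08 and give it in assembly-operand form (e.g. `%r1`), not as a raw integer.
off 0x08: read f5 68 as big → 0xf568
  top 5b → 0x1e → band [RR]
  [10:7] rd=10 = %r10
  [6:3] rs=13 = %r13

%r13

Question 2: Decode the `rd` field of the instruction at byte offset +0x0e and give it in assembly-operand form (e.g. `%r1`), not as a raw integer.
off 0x0e: read 45 a0 as big → 0x45a0
  top 5b → 0x8 → sum [RR]
  rd: (w>>7)&0xf=0xb → %r11
  rs: (w>>3)&0xf=0x4 → %r4

%r11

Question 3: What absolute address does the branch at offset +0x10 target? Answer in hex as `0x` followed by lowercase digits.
0x3840

[10] df f2 → 0xdff2
  top 5b → 0x1b → jmp [J]
  [10:0] imm=2034 (s11→-14) = #-14
  target = base 0x383c + off 0x10 + 2 + imm -14 = 0x3840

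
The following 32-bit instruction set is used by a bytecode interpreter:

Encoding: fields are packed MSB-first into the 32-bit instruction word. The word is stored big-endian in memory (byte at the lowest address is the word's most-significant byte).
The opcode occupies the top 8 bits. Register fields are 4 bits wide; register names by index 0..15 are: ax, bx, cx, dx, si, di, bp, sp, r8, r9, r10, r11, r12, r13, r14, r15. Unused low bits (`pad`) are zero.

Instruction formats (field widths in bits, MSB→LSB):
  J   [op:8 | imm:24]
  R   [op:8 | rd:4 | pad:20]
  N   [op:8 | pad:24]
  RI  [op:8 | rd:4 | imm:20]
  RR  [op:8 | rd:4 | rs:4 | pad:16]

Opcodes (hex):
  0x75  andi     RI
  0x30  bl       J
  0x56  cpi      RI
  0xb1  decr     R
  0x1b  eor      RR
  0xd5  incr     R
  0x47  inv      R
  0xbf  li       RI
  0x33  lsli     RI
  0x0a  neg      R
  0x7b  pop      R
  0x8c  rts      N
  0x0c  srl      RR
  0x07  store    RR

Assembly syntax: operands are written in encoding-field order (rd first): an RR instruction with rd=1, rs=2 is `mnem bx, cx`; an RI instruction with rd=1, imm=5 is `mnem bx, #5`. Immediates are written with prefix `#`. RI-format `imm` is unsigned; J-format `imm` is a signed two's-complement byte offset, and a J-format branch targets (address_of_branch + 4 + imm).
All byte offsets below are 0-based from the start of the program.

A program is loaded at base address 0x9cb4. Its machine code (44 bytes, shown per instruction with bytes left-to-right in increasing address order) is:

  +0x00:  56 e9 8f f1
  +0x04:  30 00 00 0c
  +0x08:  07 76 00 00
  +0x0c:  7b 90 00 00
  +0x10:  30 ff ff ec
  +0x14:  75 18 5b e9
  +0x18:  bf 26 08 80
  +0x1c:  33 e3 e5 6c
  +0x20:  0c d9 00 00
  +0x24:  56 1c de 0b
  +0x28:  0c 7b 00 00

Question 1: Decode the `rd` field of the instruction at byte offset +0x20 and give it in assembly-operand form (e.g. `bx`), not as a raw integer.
r13

@+20  big-endian(0c d9 00 00) = 0x0cd90000
  op=0x0cd90000>>24=0xc ⇒ srl (RR)
  rd: (w>>20)&0xf=0xd → r13
  rs: (w>>16)&0xf=0x9 → r9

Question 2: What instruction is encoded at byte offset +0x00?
cpi r14, #626673

+0x00: 56 e9 8f f1 ⇒ word 0x56e98ff1 (big)
  top 8b → 0x56 → cpi [RI]
  [23:20] rd=14 = r14
  [19:0] imm=626673 = #626673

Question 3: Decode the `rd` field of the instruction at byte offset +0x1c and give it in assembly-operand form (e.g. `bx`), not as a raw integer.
@+1c  big-endian(33 e3 e5 6c) = 0x33e3e56c
  top 8b → 0x33 → lsli [RI]
  [23:20] rd=14 = r14
  [19:0] imm=255340 = #255340

r14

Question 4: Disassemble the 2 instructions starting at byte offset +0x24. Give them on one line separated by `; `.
[24] 56 1c de 0b → 0x561cde0b
  top 8b → 0x56 → cpi [RI]
  [23:20] rd=1 = bx
  [19:0] imm=843275 = #843275
[28] 0c 7b 00 00 → 0x0c7b0000
  top 8b → 0xc → srl [RR]
  [23:20] rd=7 = sp
  [19:16] rs=11 = r11

cpi bx, #843275; srl sp, r11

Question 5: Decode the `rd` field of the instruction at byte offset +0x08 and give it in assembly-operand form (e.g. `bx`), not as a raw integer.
+0x08: 07 76 00 00 ⇒ word 0x07760000 (big)
  opcode bits[31:24]=0x7: store/RR
  rd@[23:20]=0x7 ⇒ sp
  rs@[19:16]=0x6 ⇒ bp

sp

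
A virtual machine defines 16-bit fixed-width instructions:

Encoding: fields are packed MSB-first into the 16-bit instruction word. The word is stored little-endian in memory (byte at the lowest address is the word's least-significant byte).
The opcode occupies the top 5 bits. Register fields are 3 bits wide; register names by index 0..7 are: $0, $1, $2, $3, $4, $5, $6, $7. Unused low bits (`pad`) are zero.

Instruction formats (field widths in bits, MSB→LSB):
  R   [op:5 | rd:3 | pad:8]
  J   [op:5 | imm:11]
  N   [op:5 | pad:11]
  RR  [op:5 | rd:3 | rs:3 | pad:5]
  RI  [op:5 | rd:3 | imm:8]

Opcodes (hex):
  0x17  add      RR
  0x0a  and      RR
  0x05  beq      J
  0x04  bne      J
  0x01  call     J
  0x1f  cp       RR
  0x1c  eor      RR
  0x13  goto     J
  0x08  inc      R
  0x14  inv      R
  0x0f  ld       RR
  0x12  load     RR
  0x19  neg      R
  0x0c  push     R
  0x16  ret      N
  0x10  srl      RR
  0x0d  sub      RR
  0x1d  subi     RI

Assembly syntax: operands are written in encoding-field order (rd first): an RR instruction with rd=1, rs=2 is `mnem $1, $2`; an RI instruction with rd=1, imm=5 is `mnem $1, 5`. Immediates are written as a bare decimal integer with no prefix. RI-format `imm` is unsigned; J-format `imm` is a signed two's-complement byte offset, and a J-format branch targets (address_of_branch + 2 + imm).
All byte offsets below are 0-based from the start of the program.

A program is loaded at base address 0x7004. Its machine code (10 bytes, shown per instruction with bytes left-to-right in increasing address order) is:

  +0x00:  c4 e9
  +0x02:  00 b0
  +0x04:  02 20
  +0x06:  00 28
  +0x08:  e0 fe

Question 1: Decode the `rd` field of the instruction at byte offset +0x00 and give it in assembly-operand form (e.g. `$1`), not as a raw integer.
$1

off 0x00: read c4 e9 as little → 0xe9c4
  opcode bits[15:11]=0x1d: subi/RI
  rd: (w>>8)&0x7=0x1 → $1
  imm: (w>>0)&0xff=0xc4 → 196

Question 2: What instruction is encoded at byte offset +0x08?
cp $6, $7

[08] e0 fe → 0xfee0
  opcode bits[15:11]=0x1f: cp/RR
  rd@[10:8]=0x6 ⇒ $6
  rs@[7:5]=0x7 ⇒ $7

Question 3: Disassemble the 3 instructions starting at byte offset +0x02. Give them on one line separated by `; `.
[02] 00 b0 → 0xb000
  top 5b → 0x16 → ret [N]
[04] 02 20 → 0x2002
  top 5b → 0x4 → bne [J]
  imm: (w>>0)&0x7ff=0x2 → 2
[06] 00 28 → 0x2800
  top 5b → 0x5 → beq [J]
  imm: (w>>0)&0x7ff=0x0 → 0

ret; bne 2; beq 0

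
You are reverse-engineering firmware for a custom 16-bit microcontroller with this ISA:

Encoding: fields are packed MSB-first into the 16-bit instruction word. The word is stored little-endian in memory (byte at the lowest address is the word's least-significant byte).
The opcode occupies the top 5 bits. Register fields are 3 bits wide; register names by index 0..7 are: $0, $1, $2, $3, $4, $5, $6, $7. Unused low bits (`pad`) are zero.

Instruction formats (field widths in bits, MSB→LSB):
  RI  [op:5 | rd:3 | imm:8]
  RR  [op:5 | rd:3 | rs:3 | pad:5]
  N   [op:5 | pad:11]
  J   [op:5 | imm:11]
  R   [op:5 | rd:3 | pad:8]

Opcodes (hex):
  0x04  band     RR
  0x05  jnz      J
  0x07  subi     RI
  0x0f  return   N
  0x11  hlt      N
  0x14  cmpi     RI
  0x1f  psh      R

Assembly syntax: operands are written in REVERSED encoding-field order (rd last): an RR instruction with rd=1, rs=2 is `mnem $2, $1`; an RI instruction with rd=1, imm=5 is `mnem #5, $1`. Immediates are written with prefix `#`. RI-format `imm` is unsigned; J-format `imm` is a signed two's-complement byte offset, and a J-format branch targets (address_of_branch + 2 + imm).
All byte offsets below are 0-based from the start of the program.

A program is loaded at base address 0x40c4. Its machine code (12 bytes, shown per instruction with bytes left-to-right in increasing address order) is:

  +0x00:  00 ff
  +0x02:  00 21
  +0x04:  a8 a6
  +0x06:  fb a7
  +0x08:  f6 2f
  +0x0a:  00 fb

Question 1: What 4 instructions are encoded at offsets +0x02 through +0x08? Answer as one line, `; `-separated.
band $0, $1; cmpi #168, $6; cmpi #251, $7; jnz #-10

@+02  little-endian(00 21) = 0x2100
  top 5b → 0x4 → band [RR]
  rd: (w>>8)&0x7=0x1 → $1
  rs: (w>>5)&0x7=0x0 → $0
@+04  little-endian(a8 a6) = 0xa6a8
  top 5b → 0x14 → cmpi [RI]
  rd: (w>>8)&0x7=0x6 → $6
  imm: (w>>0)&0xff=0xa8 → #168
@+06  little-endian(fb a7) = 0xa7fb
  top 5b → 0x14 → cmpi [RI]
  rd: (w>>8)&0x7=0x7 → $7
  imm: (w>>0)&0xff=0xfb → #251
@+08  little-endian(f6 2f) = 0x2ff6
  top 5b → 0x5 → jnz [J]
  imm: (w>>0)&0x7ff=0x7f6 (s11→-10) → #-10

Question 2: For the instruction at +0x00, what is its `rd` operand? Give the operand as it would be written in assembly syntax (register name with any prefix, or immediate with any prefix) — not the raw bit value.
$7

[00] 00 ff → 0xff00
  op=0xff00>>11=0x1f ⇒ psh (R)
  rd: (w>>8)&0x7=0x7 → $7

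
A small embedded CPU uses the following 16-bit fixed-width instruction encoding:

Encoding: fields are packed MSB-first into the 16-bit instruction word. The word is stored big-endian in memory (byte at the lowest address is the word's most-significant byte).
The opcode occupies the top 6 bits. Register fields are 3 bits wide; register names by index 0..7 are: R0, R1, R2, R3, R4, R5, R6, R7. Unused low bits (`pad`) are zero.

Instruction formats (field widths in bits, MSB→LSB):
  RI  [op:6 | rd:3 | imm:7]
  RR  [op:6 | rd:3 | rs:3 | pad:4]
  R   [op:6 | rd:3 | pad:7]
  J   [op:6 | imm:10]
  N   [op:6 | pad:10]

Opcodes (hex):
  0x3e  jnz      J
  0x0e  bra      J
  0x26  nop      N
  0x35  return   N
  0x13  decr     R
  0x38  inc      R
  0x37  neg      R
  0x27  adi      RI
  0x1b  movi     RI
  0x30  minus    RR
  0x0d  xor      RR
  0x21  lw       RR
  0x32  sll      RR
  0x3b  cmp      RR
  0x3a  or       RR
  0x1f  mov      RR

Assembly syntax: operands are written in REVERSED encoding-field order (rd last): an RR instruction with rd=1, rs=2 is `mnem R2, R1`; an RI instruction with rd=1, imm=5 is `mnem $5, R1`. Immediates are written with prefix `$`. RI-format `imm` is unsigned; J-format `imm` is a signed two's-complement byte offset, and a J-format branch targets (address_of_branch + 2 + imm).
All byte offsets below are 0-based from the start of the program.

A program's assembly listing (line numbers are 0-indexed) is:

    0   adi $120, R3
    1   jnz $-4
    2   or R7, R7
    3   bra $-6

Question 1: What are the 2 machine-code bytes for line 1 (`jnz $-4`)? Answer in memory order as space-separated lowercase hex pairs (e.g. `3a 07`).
L1: jnz op=0x3e:6|imm=-4:10 ⇒ 0xfbfc ⇒ big fb fc

fb fc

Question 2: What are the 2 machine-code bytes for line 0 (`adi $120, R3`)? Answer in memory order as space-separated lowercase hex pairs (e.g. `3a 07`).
9d f8

0. adi fields op=0x27:6|rd=3:3|imm=120:7 → word 9df8h → 9d f8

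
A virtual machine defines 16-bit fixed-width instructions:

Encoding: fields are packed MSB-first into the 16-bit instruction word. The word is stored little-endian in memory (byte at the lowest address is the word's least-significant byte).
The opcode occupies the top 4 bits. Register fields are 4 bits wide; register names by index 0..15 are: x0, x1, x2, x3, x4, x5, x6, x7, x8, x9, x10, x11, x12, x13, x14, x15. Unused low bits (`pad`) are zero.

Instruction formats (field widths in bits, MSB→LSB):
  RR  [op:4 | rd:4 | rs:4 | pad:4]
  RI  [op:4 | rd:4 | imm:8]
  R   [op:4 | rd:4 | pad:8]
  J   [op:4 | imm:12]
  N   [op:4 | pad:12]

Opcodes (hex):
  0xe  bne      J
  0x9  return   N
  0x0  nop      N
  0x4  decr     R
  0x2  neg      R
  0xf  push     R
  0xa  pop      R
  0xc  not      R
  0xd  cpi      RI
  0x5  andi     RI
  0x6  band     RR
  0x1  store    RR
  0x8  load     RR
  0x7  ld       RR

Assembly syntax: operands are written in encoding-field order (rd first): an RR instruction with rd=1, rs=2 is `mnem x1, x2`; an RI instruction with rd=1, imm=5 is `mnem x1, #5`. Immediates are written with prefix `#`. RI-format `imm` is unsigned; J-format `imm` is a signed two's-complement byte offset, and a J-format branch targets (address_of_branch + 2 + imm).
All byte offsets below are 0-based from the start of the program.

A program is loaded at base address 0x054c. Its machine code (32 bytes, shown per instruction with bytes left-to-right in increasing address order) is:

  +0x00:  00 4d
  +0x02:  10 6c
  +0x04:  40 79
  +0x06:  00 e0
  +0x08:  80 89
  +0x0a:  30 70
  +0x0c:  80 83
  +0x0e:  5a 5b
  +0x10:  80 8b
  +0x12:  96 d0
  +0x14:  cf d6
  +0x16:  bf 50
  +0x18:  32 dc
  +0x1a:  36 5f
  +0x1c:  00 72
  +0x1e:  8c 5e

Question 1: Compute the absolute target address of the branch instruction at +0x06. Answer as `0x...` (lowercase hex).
[06] 00 e0 → 0xe000
  top 4b → 0xe → bne [J]
  [11:0] imm=0 = #0
  target = base 0x054c + off 0x06 + 2 + imm 0 = 0x0554

0x0554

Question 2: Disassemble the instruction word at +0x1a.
[1a] 36 5f → 0x5f36
  opcode bits[15:12]=0x5: andi/RI
  rd@[11:8]=0xf ⇒ x15
  imm@[7:0]=0x36 ⇒ #54

andi x15, #54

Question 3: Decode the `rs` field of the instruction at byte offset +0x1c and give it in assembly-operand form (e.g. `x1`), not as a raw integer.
x0

off 0x1c: read 00 72 as little → 0x7200
  opcode bits[15:12]=0x7: ld/RR
  rd@[11:8]=0x2 ⇒ x2
  rs@[7:4]=0x0 ⇒ x0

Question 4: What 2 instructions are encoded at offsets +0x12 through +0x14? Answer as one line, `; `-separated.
+0x12: 96 d0 ⇒ word 0xd096 (little)
  opcode bits[15:12]=0xd: cpi/RI
  [11:8] rd=0 = x0
  [7:0] imm=150 = #150
+0x14: cf d6 ⇒ word 0xd6cf (little)
  opcode bits[15:12]=0xd: cpi/RI
  [11:8] rd=6 = x6
  [7:0] imm=207 = #207

cpi x0, #150; cpi x6, #207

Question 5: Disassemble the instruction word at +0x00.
off 0x00: read 00 4d as little → 0x4d00
  op=0x4d00>>12=0x4 ⇒ decr (R)
  rd: (w>>8)&0xf=0xd → x13

decr x13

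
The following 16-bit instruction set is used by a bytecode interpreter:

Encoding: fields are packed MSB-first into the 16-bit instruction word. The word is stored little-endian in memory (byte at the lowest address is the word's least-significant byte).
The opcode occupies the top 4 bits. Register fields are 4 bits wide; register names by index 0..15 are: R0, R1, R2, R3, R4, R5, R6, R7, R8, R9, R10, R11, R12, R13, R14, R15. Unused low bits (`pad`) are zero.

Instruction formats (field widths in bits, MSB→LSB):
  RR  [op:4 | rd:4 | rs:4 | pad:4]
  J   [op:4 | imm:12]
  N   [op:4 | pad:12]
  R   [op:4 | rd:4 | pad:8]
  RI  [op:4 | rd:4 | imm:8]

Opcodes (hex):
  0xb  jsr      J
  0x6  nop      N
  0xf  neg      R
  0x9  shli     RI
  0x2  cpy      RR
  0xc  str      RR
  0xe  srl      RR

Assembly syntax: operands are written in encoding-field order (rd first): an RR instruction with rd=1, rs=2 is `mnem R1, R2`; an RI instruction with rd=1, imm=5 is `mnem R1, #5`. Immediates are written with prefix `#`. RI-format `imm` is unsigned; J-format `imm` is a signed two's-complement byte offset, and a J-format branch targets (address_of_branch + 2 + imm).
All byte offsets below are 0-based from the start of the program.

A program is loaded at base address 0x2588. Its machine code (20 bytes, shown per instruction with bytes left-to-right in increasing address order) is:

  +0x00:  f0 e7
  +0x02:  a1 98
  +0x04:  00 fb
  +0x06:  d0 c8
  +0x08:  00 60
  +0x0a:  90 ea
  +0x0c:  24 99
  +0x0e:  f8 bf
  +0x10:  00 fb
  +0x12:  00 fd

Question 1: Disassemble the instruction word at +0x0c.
off 0x0c: read 24 99 as little → 0x9924
  op=0x9924>>12=0x9 ⇒ shli (RI)
  [11:8] rd=9 = R9
  [7:0] imm=36 = #36

shli R9, #36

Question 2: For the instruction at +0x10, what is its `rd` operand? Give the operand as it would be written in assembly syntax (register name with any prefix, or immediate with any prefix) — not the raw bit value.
+0x10: 00 fb ⇒ word 0xfb00 (little)
  opcode bits[15:12]=0xf: neg/R
  rd@[11:8]=0xb ⇒ R11

R11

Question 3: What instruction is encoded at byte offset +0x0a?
+0x0a: 90 ea ⇒ word 0xea90 (little)
  top 4b → 0xe → srl [RR]
  [11:8] rd=10 = R10
  [7:4] rs=9 = R9

srl R10, R9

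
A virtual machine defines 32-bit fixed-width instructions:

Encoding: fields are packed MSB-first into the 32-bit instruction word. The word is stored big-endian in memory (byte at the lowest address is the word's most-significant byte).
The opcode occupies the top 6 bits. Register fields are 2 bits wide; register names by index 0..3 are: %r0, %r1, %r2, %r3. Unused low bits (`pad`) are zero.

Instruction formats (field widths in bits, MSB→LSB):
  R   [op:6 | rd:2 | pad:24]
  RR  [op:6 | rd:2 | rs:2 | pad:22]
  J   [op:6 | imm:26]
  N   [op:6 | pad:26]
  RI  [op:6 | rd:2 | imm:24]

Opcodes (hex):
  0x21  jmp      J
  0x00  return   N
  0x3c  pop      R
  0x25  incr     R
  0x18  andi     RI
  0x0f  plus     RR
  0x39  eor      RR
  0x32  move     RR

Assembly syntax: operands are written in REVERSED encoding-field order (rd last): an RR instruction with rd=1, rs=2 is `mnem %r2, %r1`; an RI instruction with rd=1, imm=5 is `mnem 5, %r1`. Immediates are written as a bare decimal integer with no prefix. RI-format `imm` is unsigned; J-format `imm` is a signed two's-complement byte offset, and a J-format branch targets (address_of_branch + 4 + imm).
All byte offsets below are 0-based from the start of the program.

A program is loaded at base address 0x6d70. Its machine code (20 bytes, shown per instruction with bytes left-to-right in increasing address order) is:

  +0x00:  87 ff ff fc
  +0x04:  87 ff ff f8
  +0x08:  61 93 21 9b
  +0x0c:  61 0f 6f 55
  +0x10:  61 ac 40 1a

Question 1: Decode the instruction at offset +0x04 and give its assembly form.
@+04  big-endian(87 ff ff f8) = 0x87fffff8
  top 6b → 0x21 → jmp [J]
  imm: (w>>0)&0x3ffffff=0x3fffff8 (s26→-8) → -8

jmp -8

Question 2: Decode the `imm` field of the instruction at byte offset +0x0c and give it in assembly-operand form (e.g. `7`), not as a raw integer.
off 0x0c: read 61 0f 6f 55 as big → 0x610f6f55
  top 6b → 0x18 → andi [RI]
  rd@[25:24]=0x1 ⇒ %r1
  imm@[23:0]=0xf6f55 ⇒ 1011541

1011541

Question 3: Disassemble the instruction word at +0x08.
off 0x08: read 61 93 21 9b as big → 0x6193219b
  opcode bits[31:26]=0x18: andi/RI
  rd@[25:24]=0x1 ⇒ %r1
  imm@[23:0]=0x93219b ⇒ 9642395

andi 9642395, %r1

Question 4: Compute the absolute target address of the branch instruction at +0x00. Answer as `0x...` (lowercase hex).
0x6d70

+0x00: 87 ff ff fc ⇒ word 0x87fffffc (big)
  top 6b → 0x21 → jmp [J]
  imm@[25:0]=0x3fffffc (s26→-4) ⇒ -4
  target = base 0x6d70 + off 0x00 + 4 + imm -4 = 0x6d70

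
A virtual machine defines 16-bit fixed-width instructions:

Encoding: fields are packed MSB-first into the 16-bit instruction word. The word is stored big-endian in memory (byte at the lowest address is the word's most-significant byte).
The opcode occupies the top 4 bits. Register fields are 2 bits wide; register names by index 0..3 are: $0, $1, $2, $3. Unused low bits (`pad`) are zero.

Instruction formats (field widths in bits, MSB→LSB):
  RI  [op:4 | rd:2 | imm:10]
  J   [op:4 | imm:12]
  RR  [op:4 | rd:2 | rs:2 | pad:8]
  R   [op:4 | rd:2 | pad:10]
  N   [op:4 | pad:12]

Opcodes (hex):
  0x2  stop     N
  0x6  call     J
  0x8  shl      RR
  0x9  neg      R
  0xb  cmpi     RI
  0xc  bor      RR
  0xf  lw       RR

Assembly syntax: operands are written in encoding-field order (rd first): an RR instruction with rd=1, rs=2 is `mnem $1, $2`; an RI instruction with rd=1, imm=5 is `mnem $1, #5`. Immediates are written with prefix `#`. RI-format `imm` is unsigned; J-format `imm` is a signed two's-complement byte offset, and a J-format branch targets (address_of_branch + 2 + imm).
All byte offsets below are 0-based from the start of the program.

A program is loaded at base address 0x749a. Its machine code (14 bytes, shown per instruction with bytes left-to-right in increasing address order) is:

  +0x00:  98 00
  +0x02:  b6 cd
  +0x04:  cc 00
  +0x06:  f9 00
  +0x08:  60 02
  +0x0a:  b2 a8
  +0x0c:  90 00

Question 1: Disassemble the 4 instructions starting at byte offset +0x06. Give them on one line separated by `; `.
@+06  big-endian(f9 00) = 0xf900
  opcode bits[15:12]=0xf: lw/RR
  rd@[11:10]=0x2 ⇒ $2
  rs@[9:8]=0x1 ⇒ $1
@+08  big-endian(60 02) = 0x6002
  opcode bits[15:12]=0x6: call/J
  imm@[11:0]=0x2 ⇒ #2
@+0a  big-endian(b2 a8) = 0xb2a8
  opcode bits[15:12]=0xb: cmpi/RI
  rd@[11:10]=0x0 ⇒ $0
  imm@[9:0]=0x2a8 ⇒ #680
@+0c  big-endian(90 00) = 0x9000
  opcode bits[15:12]=0x9: neg/R
  rd@[11:10]=0x0 ⇒ $0

lw $2, $1; call #2; cmpi $0, #680; neg $0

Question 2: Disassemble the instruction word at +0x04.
bor $3, $0

off 0x04: read cc 00 as big → 0xcc00
  top 4b → 0xc → bor [RR]
  rd@[11:10]=0x3 ⇒ $3
  rs@[9:8]=0x0 ⇒ $0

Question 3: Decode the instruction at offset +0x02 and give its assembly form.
cmpi $1, #717

off 0x02: read b6 cd as big → 0xb6cd
  top 4b → 0xb → cmpi [RI]
  rd@[11:10]=0x1 ⇒ $1
  imm@[9:0]=0x2cd ⇒ #717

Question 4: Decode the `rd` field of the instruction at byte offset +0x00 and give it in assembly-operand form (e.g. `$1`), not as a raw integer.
$2

off 0x00: read 98 00 as big → 0x9800
  op=0x9800>>12=0x9 ⇒ neg (R)
  [11:10] rd=2 = $2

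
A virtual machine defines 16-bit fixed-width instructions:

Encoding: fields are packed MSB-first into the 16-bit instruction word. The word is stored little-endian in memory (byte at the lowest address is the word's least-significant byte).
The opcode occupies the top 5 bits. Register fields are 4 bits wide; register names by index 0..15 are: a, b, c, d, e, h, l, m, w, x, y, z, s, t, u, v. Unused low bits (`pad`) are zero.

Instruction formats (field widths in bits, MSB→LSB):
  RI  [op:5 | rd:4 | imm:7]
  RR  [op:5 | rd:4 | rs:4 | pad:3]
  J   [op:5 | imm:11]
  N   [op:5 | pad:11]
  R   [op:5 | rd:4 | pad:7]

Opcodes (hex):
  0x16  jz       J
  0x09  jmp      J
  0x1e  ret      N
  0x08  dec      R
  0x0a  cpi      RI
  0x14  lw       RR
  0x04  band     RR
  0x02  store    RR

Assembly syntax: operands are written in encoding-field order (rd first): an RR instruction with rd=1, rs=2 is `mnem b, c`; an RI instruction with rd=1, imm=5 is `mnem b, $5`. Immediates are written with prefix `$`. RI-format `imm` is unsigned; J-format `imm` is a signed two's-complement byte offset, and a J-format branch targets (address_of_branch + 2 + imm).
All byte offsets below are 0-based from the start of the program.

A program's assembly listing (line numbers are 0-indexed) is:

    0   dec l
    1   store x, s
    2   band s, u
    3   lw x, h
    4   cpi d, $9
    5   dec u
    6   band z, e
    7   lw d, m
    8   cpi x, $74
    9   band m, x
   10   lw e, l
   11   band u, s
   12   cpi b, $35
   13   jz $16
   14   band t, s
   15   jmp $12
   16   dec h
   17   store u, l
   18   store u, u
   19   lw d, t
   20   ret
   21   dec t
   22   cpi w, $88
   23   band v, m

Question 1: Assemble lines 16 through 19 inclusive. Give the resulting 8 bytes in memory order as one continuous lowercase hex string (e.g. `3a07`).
line 16 (dec): pack op=0x8:5|rd=5:4|pad=0:7 = 0x4280; little→ 80 42
line 17 (store): pack op=0x2:5|rd=14:4|rs=6:4|pad=0:3 = 0x1730; little→ 30 17
line 18 (store): pack op=0x2:5|rd=14:4|rs=14:4|pad=0:3 = 0x1770; little→ 70 17
line 19 (lw): pack op=0x14:5|rd=3:4|rs=13:4|pad=0:3 = 0xa1e8; little→ e8 a1

804230177017e8a1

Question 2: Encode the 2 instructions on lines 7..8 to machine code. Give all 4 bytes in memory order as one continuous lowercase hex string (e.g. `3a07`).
L7: lw op=0x14:5|rd=3:4|rs=7:4|pad=0:3 ⇒ 0xa1b8 ⇒ little b8 a1
L8: cpi op=0xa:5|rd=9:4|imm=74:7 ⇒ 0x54ca ⇒ little ca 54

b8a1ca54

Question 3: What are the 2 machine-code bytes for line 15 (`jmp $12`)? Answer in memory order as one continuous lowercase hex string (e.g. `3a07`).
0c48

15. jmp fields op=0x9:5|imm=12:11 → word 480ch → 0c 48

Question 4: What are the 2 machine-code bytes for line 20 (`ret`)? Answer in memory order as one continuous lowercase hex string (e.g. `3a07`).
20. ret fields op=0x1e:5|pad=0:11 → word f000h → 00 f0

00f0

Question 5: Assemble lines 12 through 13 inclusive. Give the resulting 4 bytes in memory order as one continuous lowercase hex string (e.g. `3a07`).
a35010b0

line 12 (cpi): pack op=0xa:5|rd=1:4|imm=35:7 = 0x50a3; little→ a3 50
line 13 (jz): pack op=0x16:5|imm=16:11 = 0xb010; little→ 10 b0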